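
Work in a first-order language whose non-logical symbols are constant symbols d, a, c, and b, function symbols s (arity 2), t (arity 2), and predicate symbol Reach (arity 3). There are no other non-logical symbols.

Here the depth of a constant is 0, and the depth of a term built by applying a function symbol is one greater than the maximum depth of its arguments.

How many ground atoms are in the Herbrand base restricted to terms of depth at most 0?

First count ground terms of depth ≤ 0.
Count level by level. With function symbols s/2, t/2, the terms of depth ≤ k are the 4 constants together with each function applied to depth-≤(k−1) tuples, so N_k = 4 + N_{k-1}^2 + N_{k-1}^2.
N_0 = 4
Explicitly: d, a, c, b.
So |H| = 4.
Ground atoms are formed by filling each argument slot of a predicate with a term from H, so an r-ary predicate gives |H|^r atoms:
  Reach: 4^3 = 64
Total ground atoms: 64.

64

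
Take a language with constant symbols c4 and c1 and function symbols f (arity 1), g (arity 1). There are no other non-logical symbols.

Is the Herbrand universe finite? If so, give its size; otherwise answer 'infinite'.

infinite

The signature has at least one function symbol (f, arity 1) and at least one constant (c4).
Iterating f gives infinitely many distinct ground terms: c4, f(c4), f(f(c4)), ...
So the Herbrand universe is infinite.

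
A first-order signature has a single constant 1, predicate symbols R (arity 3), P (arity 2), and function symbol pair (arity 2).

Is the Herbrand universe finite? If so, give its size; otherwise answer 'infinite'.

The signature has at least one function symbol (pair, arity 2) and at least one constant (1).
Iterating pair gives infinitely many distinct ground terms: 1, pair(1, 1), pair(pair(1, 1), pair(1, 1)), ...
So the Herbrand universe is infinite.

infinite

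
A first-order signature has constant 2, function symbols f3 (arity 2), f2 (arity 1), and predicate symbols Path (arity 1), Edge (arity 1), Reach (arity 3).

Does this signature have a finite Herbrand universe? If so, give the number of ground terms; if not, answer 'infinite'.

infinite

The signature has at least one function symbol (f3, arity 2) and at least one constant (2).
Iterating f3 gives infinitely many distinct ground terms: 2, f3(2, 2), f3(f3(2, 2), f3(2, 2)), ...
So the Herbrand universe is infinite.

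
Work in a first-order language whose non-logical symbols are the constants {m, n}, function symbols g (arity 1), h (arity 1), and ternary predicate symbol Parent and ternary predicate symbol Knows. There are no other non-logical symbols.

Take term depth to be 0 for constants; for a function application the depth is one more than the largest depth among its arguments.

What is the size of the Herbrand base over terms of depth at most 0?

First count ground terms of depth ≤ 0.
Let N_k = |{terms of depth ≤ k}|. Then N_0 = 2 and N_k = 2 + N_{k-1} + N_{k-1} for k ≥ 1 (one summand per function symbol, arity giving the exponent).
N_0 = 2
Explicitly: m, n.
So |H| = 2.
A ground atom is a predicate applied to a tuple of terms from H, so the count is the sum over predicates of |H|^arity:
  Parent: 2^3 = 8;  Knows: 2^3 = 8
Total ground atoms: 8 + 8 = 16.

16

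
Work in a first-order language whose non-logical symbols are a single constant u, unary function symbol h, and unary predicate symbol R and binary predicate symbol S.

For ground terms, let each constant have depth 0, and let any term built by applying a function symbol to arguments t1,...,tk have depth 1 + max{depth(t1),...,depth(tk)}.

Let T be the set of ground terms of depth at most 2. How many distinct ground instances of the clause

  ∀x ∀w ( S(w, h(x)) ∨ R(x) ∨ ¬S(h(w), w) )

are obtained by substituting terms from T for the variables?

Ground terms of depth ≤ 2:
  Count level by level. With function symbols h/1, the terms of depth ≤ k are the 1 constant together with each function applied to depth-≤(k−1) tuples, so N_k = 1 + N_{k-1}.
  N_0 = 1
  N_1 = 1 + 1 = 2
  N_2 = 1 + 2 = 3
  Explicitly: u, h(u), h(h(u)).
So there are 3 ground terms available for substitution.
The body mentions every one of the 2 quantified variables; since ground terms form a free algebra, no two substitutions collapse to the same formula.
Number of ground instances = 3^2 = 9.

9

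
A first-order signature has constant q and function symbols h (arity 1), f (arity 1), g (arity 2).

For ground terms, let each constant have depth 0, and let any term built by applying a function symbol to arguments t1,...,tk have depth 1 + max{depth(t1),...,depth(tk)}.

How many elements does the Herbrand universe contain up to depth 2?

25

If N_k denotes the number of depth-≤k ground terms, the 1 constant gives N_0 = 1, and each function symbol of arity r contributes N_{k-1}^r new terms at level k: N_k = 1 + N_{k-1} + N_{k-1} + N_{k-1}^2.
N_0 = 1
N_1 = 1 + 1 + 1 + 1^2 = 4
N_2 = 1 + 4 + 4 + 4^2 = 25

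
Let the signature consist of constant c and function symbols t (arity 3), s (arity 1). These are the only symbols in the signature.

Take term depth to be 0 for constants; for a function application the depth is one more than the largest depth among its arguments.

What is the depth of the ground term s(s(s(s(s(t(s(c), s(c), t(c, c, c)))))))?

depth(s(c)) = 1 + depth(c) = 1 + 0 = 1
depth(t(c, c, c)) = 1 + max(0, 0, 0) = 1
depth(t(s(c), s(c), t(c, c, c))) = 1 + max(1, 1, 1) = 2
depth(s(t(s(c), s(c), t(c, c, c)))) = 1 + depth(t(s(c), s(c), t(c, c, c))) = 1 + 2 = 3
depth(s(s(t(s(c), s(c), t(c, c, c))))) = 1 + depth(s(t(s(c), s(c), t(c, c, c)))) = 1 + 3 = 4
depth(s(s(s(t(s(c), s(c), t(c, c, c)))))) = 1 + depth(s(s(t(s(c), s(c), t(c, c, c))))) = 1 + 4 = 5
depth(s(s(s(s(t(s(c), s(c), t(c, c, c))))))) = 1 + depth(s(s(s(t(s(c), s(c), t(c, c, c)))))) = 1 + 5 = 6
depth(s(s(s(s(s(t(s(c), s(c), t(c, c, c)))))))) = 1 + depth(s(s(s(s(t(s(c), s(c), t(c, c, c))))))) = 1 + 6 = 7

7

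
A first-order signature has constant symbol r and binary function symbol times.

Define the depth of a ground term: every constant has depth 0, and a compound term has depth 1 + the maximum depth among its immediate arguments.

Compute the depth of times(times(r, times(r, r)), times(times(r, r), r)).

3

depth(times(r, r)) = 1 + max(0, 0) = 1
depth(times(r, times(r, r))) = 1 + max(0, 1) = 2
depth(times(times(r, r), r)) = 1 + max(1, 0) = 2
depth(times(times(r, times(r, r)), times(times(r, r), r))) = 1 + max(2, 2) = 3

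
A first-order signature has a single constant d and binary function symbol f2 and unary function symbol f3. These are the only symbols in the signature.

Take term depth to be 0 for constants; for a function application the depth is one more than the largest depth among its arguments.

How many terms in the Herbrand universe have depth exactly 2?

Let N_k = |{terms of depth ≤ k}|. Then N_0 = 1 and N_k = 1 + N_{k-1}^2 + N_{k-1} for k ≥ 1 (one summand per function symbol, arity giving the exponent).
N_0 = 1
N_1 = 1 + 1^2 + 1 = 3
N_2 = 1 + 3^2 + 3 = 13
Terms of depth exactly 2: N_2 − N_1 = 13 − 3 = 10.

10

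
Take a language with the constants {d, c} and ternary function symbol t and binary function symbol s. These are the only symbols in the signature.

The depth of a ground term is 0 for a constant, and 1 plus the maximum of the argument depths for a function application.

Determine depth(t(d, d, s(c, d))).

depth(s(c, d)) = 1 + max(0, 0) = 1
depth(t(d, d, s(c, d))) = 1 + max(0, 0, 1) = 2

2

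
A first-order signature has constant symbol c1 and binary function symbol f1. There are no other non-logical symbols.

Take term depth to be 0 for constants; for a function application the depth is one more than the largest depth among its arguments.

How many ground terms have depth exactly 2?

3

Let N_k count ground terms of depth at most k. Each non-constant term of depth ≤ k is some function symbol applied to depth-≤(k−1) arguments, giving N_k = 1 + N_{k-1}^2.
N_0 = 1
N_1 = 1 + 1^2 = 2
N_2 = 1 + 2^2 = 5
Terms of depth exactly 2: N_2 − N_1 = 5 − 2 = 3.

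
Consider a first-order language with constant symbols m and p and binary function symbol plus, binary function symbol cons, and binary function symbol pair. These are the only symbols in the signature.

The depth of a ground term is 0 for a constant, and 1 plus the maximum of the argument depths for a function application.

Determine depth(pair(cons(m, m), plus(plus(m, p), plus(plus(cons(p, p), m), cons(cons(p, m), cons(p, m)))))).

depth(cons(m, m)) = 1 + max(0, 0) = 1
depth(plus(m, p)) = 1 + max(0, 0) = 1
depth(cons(p, p)) = 1 + max(0, 0) = 1
depth(plus(cons(p, p), m)) = 1 + max(1, 0) = 2
depth(cons(p, m)) = 1 + max(0, 0) = 1
depth(cons(cons(p, m), cons(p, m))) = 1 + max(1, 1) = 2
depth(plus(plus(cons(p, p), m), cons(cons(p, m), cons(p, m)))) = 1 + max(2, 2) = 3
depth(plus(plus(m, p), plus(plus(cons(p, p), m), cons(cons(p, m), cons(p, m))))) = 1 + max(1, 3) = 4
depth(pair(cons(m, m), plus(plus(m, p), plus(plus(cons(p, p), m), cons(cons(p, m), cons(p, m)))))) = 1 + max(1, 4) = 5

5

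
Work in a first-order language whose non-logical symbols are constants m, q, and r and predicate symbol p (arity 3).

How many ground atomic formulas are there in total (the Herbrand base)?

With no function symbols, the Herbrand universe is just the 3 constants.
Ground atoms per predicate: p: 3^3 = 27.
Herbrand base size = 27 = 27.

27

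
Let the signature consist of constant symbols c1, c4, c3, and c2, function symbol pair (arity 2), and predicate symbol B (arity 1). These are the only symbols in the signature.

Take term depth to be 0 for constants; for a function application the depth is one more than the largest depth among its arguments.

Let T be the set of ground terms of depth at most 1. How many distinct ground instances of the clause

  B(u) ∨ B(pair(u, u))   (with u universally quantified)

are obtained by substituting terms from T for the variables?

Ground terms of depth ≤ 1:
  Count level by level. With function symbols pair/2, the terms of depth ≤ k are the 4 constants together with each function applied to depth-≤(k−1) tuples, so N_k = 4 + N_{k-1}^2.
  N_0 = 4
  N_1 = 4 + 4^2 = 20
So there are 20 ground terms available for substitution.
There is 1 variable to instantiate (u),  occurring in at least one literal, so different choices give different ground instances.
Number of ground instances = 20.

20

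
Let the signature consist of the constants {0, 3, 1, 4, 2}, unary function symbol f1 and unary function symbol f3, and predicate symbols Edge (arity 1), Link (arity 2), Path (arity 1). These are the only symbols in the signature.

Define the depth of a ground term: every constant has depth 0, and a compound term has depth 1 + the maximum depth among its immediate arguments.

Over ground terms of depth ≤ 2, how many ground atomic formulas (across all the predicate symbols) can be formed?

First count ground terms of depth ≤ 2.
Count level by level. With function symbols f1/1, f3/1, the terms of depth ≤ k are the 5 constants together with each function applied to depth-≤(k−1) tuples, so N_k = 5 + N_{k-1} + N_{k-1}.
N_0 = 5
N_1 = 5 + 5 + 5 = 15
N_2 = 5 + 15 + 15 = 35
So |H| = 35.
Each predicate of arity r yields |H|^r ground atoms (one per choice of an r-tuple from H):
  Edge: 35;  Link: 35^2 = 1225;  Path: 35
Total ground atoms: 35 + 1225 + 35 = 1295.

1295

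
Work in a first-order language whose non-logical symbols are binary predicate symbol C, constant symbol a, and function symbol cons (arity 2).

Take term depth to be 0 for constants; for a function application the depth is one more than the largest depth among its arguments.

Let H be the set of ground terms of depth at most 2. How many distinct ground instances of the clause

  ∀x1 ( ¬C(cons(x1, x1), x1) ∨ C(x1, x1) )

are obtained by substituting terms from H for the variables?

Ground terms of depth ≤ 2:
  Write N_k for the number of ground terms of depth ≤ k. A term of depth ≤ k is either a constant or a function symbol applied to arguments of depth ≤ k−1, so N_k = 1 + N_{k-1}^2.
  N_0 = 1
  N_1 = 1 + 1^2 = 2
  N_2 = 1 + 2^2 = 5
  Explicitly: a, cons(a, a), cons(a, cons(a, a)), cons(cons(a, a), a), cons(cons(a, a), cons(a, a)).
So there are 5 ground terms available for substitution.
The body mentions the single quantified variable x1; since ground terms form a free algebra, no two substitutions collapse to the same formula.
Number of ground instances = 5.

5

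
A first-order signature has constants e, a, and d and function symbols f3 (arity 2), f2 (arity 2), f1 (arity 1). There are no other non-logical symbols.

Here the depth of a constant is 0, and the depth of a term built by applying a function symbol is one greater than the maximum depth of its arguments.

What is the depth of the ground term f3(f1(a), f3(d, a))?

depth(f1(a)) = 1 + depth(a) = 1 + 0 = 1
depth(f3(d, a)) = 1 + max(0, 0) = 1
depth(f3(f1(a), f3(d, a))) = 1 + max(1, 1) = 2

2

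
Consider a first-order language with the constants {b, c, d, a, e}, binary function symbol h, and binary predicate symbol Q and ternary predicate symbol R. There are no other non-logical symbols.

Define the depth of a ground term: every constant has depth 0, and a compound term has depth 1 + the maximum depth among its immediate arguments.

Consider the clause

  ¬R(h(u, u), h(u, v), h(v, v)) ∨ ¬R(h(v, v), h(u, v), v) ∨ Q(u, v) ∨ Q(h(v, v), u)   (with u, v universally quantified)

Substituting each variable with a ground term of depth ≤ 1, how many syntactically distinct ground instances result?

900

Ground terms of depth ≤ 1:
  If N_k denotes the number of depth-≤k ground terms, the 5 constants give N_0 = 5, and each function symbol of arity r contributes N_{k-1}^r new terms at level k: N_k = 5 + N_{k-1}^2.
  N_0 = 5
  N_1 = 5 + 5^2 = 30
So there are 30 ground terms available for substitution.
The clause has 2 distinct variables (u, v), each appearing in the body. In the free term algebra distinct substitutions yield syntactically distinct ground instances.
Number of ground instances = 30^2 = 900.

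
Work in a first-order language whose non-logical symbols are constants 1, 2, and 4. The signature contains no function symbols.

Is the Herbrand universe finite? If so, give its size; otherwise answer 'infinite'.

There are no function symbols, so every ground term is one of the 3 constants.
The Herbrand universe is {1, 2, 4}, which is finite with 3 elements.

3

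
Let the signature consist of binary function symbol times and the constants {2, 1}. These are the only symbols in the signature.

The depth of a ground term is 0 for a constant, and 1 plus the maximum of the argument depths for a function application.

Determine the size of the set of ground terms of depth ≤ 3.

If N_k denotes the number of depth-≤k ground terms, the 2 constants give N_0 = 2, and each function symbol of arity r contributes N_{k-1}^r new terms at level k: N_k = 2 + N_{k-1}^2.
N_0 = 2
N_1 = 2 + 2^2 = 6
N_2 = 2 + 6^2 = 38
N_3 = 2 + 38^2 = 1446

1446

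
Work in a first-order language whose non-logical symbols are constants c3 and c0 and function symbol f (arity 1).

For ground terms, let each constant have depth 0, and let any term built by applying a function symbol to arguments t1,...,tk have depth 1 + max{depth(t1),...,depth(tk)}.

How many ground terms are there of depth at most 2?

6

Let N_k = |{terms of depth ≤ k}|. Then N_0 = 2 and N_k = 2 + N_{k-1} for k ≥ 1 (one summand per function symbol, arity giving the exponent).
N_0 = 2
N_1 = 2 + 2 = 4
N_2 = 2 + 4 = 6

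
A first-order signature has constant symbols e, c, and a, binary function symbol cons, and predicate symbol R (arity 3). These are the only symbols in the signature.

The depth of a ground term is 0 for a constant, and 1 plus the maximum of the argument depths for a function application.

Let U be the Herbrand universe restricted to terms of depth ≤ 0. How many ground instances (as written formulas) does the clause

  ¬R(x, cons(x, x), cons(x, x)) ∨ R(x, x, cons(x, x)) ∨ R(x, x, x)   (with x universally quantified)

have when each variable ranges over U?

Ground terms of depth ≤ 0:
  Count level by level. With function symbols cons/2, the terms of depth ≤ k are the 3 constants together with each function applied to depth-≤(k−1) tuples, so N_k = 3 + N_{k-1}^2.
  N_0 = 3
  Explicitly: e, c, a.
So there are 3 ground terms available for substitution.
The body mentions the single quantified variable x; since ground terms form a free algebra, no two substitutions collapse to the same formula.
Number of ground instances = 3.

3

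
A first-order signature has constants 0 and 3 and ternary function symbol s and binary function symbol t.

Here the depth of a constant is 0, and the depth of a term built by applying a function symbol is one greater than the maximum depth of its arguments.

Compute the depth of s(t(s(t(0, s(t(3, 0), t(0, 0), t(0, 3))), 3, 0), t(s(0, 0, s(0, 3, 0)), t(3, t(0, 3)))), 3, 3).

6

depth(t(3, 0)) = 1 + max(0, 0) = 1
depth(t(0, 0)) = 1 + max(0, 0) = 1
depth(t(0, 3)) = 1 + max(0, 0) = 1
depth(s(t(3, 0), t(0, 0), t(0, 3))) = 1 + max(1, 1, 1) = 2
depth(t(0, s(t(3, 0), t(0, 0), t(0, 3)))) = 1 + max(0, 2) = 3
depth(s(t(0, s(t(3, 0), t(0, 0), t(0, 3))), 3, 0)) = 1 + max(3, 0, 0) = 4
depth(s(0, 3, 0)) = 1 + max(0, 0, 0) = 1
depth(s(0, 0, s(0, 3, 0))) = 1 + max(0, 0, 1) = 2
depth(t(3, t(0, 3))) = 1 + max(0, 1) = 2
depth(t(s(0, 0, s(0, 3, 0)), t(3, t(0, 3)))) = 1 + max(2, 2) = 3
depth(t(s(t(0, s(t(3, 0), t(0, 0), t(0, 3))), 3, 0), t(s(0, 0, s(0, 3, 0)), t(3, t(0, 3))))) = 1 + max(4, 3) = 5
depth(s(t(s(t(0, s(t(3, 0), t(0, 0), t(0, 3))), 3, 0), t(s(0, 0, s(0, 3, 0)), t(3, t(0, 3)))), 3, 3)) = 1 + max(5, 0, 0) = 6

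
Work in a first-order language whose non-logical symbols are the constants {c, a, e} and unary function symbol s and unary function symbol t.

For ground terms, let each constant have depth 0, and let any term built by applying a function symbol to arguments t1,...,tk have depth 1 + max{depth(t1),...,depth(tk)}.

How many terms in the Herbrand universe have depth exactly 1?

6

Count level by level. With function symbols s/1, t/1, the terms of depth ≤ k are the 3 constants together with each function applied to depth-≤(k−1) tuples, so N_k = 3 + N_{k-1} + N_{k-1}.
N_0 = 3
N_1 = 3 + 3 + 3 = 9
Terms of depth exactly 1: N_1 − N_0 = 9 − 3 = 6.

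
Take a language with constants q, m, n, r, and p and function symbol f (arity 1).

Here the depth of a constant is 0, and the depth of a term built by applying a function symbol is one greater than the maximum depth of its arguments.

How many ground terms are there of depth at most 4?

25

Let N_k = |{terms of depth ≤ k}|. Then N_0 = 5 and N_k = 5 + N_{k-1} for k ≥ 1 (one summand per function symbol, arity giving the exponent).
N_0 = 5
N_1 = 5 + 5 = 10
N_2 = 5 + 10 = 15
N_3 = 5 + 15 = 20
N_4 = 5 + 20 = 25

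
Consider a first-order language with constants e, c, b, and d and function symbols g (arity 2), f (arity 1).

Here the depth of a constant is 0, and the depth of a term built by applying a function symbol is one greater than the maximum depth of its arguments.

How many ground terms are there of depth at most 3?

365424

Count level by level. With function symbols g/2, f/1, the terms of depth ≤ k are the 4 constants together with each function applied to depth-≤(k−1) tuples, so N_k = 4 + N_{k-1}^2 + N_{k-1}.
N_0 = 4
N_1 = 4 + 4^2 + 4 = 24
N_2 = 4 + 24^2 + 24 = 604
N_3 = 4 + 604^2 + 604 = 365424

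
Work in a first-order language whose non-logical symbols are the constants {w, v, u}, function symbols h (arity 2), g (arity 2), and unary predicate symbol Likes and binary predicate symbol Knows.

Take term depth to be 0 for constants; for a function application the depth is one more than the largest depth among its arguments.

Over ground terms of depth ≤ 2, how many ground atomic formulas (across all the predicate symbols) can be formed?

784110

First count ground terms of depth ≤ 2.
Count level by level. With function symbols h/2, g/2, the terms of depth ≤ k are the 3 constants together with each function applied to depth-≤(k−1) tuples, so N_k = 3 + N_{k-1}^2 + N_{k-1}^2.
N_0 = 3
N_1 = 3 + 3^2 + 3^2 = 21
N_2 = 3 + 21^2 + 21^2 = 885
So |H| = 885.
Each predicate of arity r yields |H|^r ground atoms (one per choice of an r-tuple from H):
  Likes: 885;  Knows: 885^2 = 783225
Total ground atoms: 885 + 783225 = 784110.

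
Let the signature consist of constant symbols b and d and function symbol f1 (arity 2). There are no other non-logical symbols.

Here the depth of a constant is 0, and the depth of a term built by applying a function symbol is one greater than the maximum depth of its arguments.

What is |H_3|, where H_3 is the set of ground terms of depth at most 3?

1446

Let N_k count ground terms of depth at most k. Each non-constant term of depth ≤ k is some function symbol applied to depth-≤(k−1) arguments, giving N_k = 2 + N_{k-1}^2.
N_0 = 2
N_1 = 2 + 2^2 = 6
N_2 = 2 + 6^2 = 38
N_3 = 2 + 38^2 = 1446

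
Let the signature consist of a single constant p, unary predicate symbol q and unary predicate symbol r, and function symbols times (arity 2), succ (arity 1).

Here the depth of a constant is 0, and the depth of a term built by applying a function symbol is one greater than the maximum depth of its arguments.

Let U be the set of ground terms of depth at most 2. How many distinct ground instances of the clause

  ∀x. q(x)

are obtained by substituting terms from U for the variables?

Ground terms of depth ≤ 2:
  Let N_k count ground terms of depth at most k. Each non-constant term of depth ≤ k is some function symbol applied to depth-≤(k−1) arguments, giving N_k = 1 + N_{k-1}^2 + N_{k-1}.
  N_0 = 1
  N_1 = 1 + 1^2 + 1 = 3
  N_2 = 1 + 3^2 + 3 = 13
So there are 13 ground terms available for substitution.
There is 1 variable to instantiate (x),  occurring in at least one literal, so different choices give different ground instances.
Number of ground instances = 13.

13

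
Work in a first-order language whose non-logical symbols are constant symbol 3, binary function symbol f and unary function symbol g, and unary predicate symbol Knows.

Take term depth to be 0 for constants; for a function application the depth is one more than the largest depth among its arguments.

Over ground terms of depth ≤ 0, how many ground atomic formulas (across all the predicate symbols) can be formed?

1

First count ground terms of depth ≤ 0.
Count level by level. With function symbols f/2, g/1, the terms of depth ≤ k are the 1 constant together with each function applied to depth-≤(k−1) tuples, so N_k = 1 + N_{k-1}^2 + N_{k-1}.
N_0 = 1
Explicitly: 3.
So |H| = 1.
Ground atoms are formed by filling each argument slot of a predicate with a term from H, so an r-ary predicate gives |H|^r atoms:
  Knows: 1
Total ground atoms: 1.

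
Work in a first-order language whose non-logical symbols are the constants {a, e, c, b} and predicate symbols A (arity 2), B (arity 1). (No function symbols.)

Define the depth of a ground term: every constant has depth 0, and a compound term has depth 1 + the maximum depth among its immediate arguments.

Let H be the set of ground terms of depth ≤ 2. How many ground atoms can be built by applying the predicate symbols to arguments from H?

First count ground terms of depth ≤ 2.
With no function symbols every ground term is a constant, so there are exactly 4 ground terms at every depth bound.
N_0 = 4
N_1 = 4
N_2 = 4
Explicitly: a, e, c, b.
So |H| = 4.
For each predicate symbol, the number of ground atoms is |H| raised to its arity; summing:
  A: 4^2 = 16;  B: 4
Total ground atoms: 16 + 4 = 20.

20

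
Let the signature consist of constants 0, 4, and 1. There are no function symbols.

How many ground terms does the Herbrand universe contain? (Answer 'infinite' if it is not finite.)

There are no function symbols, so every ground term is one of the 3 constants.
The Herbrand universe is {0, 4, 1}, which is finite with 3 elements.

3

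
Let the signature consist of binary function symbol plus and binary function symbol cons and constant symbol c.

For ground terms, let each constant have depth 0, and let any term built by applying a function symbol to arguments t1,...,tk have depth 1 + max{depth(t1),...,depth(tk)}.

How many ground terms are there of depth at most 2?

Write N_k for the number of ground terms of depth ≤ k. A term of depth ≤ k is either a constant or a function symbol applied to arguments of depth ≤ k−1, so N_k = 1 + N_{k-1}^2 + N_{k-1}^2.
N_0 = 1
N_1 = 1 + 1^2 + 1^2 = 3
N_2 = 1 + 3^2 + 3^2 = 19

19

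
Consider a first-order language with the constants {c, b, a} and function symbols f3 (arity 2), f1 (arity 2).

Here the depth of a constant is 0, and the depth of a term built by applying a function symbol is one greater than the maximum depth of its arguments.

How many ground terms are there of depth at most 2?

885

Count level by level. With function symbols f3/2, f1/2, the terms of depth ≤ k are the 3 constants together with each function applied to depth-≤(k−1) tuples, so N_k = 3 + N_{k-1}^2 + N_{k-1}^2.
N_0 = 3
N_1 = 3 + 3^2 + 3^2 = 21
N_2 = 3 + 21^2 + 21^2 = 885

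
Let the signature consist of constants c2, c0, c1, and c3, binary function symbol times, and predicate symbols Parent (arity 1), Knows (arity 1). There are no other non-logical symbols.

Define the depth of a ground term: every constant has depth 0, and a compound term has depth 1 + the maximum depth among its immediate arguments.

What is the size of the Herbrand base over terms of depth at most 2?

First count ground terms of depth ≤ 2.
Let N_k = |{terms of depth ≤ k}|. Then N_0 = 4 and N_k = 4 + N_{k-1}^2 for k ≥ 1 (one summand per function symbol, arity giving the exponent).
N_0 = 4
N_1 = 4 + 4^2 = 20
N_2 = 4 + 20^2 = 404
So |H| = 404.
Each predicate of arity r yields |H|^r ground atoms (one per choice of an r-tuple from H):
  Parent: 404;  Knows: 404
Total ground atoms: 404 + 404 = 808.

808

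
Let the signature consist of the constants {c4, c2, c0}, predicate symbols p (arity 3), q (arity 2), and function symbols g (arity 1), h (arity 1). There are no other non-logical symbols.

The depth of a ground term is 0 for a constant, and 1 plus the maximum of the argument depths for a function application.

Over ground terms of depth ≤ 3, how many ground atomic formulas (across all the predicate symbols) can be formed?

93150

First count ground terms of depth ≤ 3.
Write N_k for the number of ground terms of depth ≤ k. A term of depth ≤ k is either a constant or a function symbol applied to arguments of depth ≤ k−1, so N_k = 3 + N_{k-1} + N_{k-1}.
N_0 = 3
N_1 = 3 + 3 + 3 = 9
N_2 = 3 + 9 + 9 = 21
N_3 = 3 + 21 + 21 = 45
So |H| = 45.
For each predicate symbol, the number of ground atoms is |H| raised to its arity; summing:
  p: 45^3 = 91125;  q: 45^2 = 2025
Total ground atoms: 91125 + 2025 = 93150.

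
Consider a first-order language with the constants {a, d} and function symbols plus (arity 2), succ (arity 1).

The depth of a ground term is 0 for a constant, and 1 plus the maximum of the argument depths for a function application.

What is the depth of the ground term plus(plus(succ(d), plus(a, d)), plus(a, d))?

3

depth(succ(d)) = 1 + depth(d) = 1 + 0 = 1
depth(plus(a, d)) = 1 + max(0, 0) = 1
depth(plus(succ(d), plus(a, d))) = 1 + max(1, 1) = 2
depth(plus(plus(succ(d), plus(a, d)), plus(a, d))) = 1 + max(2, 1) = 3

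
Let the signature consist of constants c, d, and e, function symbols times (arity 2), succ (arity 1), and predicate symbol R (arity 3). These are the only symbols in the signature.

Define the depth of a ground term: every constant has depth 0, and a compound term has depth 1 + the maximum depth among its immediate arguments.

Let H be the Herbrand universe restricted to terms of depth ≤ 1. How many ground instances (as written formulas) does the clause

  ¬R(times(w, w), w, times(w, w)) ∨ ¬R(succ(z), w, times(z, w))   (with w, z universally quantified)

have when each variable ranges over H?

225

Ground terms of depth ≤ 1:
  Write N_k for the number of ground terms of depth ≤ k. A term of depth ≤ k is either a constant or a function symbol applied to arguments of depth ≤ k−1, so N_k = 3 + N_{k-1}^2 + N_{k-1}.
  N_0 = 3
  N_1 = 3 + 3^2 + 3 = 15
So there are 15 ground terms available for substitution.
The clause has 2 distinct variables (w, z), each appearing in the body. In the free term algebra distinct substitutions yield syntactically distinct ground instances.
Number of ground instances = 15^2 = 225.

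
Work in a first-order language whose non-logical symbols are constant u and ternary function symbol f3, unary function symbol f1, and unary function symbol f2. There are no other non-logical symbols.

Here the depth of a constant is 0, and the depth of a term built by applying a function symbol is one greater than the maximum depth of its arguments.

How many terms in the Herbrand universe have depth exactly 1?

3

Count level by level. With function symbols f3/3, f1/1, f2/1, the terms of depth ≤ k are the 1 constant together with each function applied to depth-≤(k−1) tuples, so N_k = 1 + N_{k-1}^3 + N_{k-1} + N_{k-1}.
N_0 = 1
N_1 = 1 + 1^3 + 1 + 1 = 4
Terms of depth exactly 1: N_1 − N_0 = 4 − 1 = 3.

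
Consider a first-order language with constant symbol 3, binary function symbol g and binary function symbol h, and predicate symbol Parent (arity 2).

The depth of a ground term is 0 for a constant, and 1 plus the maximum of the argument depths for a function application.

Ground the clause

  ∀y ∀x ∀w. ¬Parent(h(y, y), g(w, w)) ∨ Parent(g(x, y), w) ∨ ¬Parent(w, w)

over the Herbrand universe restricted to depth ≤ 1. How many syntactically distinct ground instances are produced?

Ground terms of depth ≤ 1:
  Count level by level. With function symbols g/2, h/2, the terms of depth ≤ k are the 1 constant together with each function applied to depth-≤(k−1) tuples, so N_k = 1 + N_{k-1}^2 + N_{k-1}^2.
  N_0 = 1
  N_1 = 1 + 1^2 + 1^2 = 3
  Explicitly: 3, g(3, 3), h(3, 3).
So there are 3 ground terms available for substitution.
The clause has 3 distinct variables (y, x, w), each appearing in the body. In the free term algebra distinct substitutions yield syntactically distinct ground instances.
Number of ground instances = 3^3 = 27.

27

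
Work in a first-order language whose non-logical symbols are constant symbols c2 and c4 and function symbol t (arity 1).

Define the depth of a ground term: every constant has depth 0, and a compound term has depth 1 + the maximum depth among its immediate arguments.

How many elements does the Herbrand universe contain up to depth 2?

6

If N_k denotes the number of depth-≤k ground terms, the 2 constants give N_0 = 2, and each function symbol of arity r contributes N_{k-1}^r new terms at level k: N_k = 2 + N_{k-1}.
N_0 = 2
N_1 = 2 + 2 = 4
N_2 = 2 + 4 = 6
Explicitly: c2, c4, t(c2), t(c4), t(t(c2)), t(t(c4)).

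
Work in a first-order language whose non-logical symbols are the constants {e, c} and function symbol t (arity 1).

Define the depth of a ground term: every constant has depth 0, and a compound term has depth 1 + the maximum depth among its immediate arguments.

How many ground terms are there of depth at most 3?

Write N_k for the number of ground terms of depth ≤ k. A term of depth ≤ k is either a constant or a function symbol applied to arguments of depth ≤ k−1, so N_k = 2 + N_{k-1}.
N_0 = 2
N_1 = 2 + 2 = 4
N_2 = 2 + 4 = 6
N_3 = 2 + 6 = 8
Explicitly: e, c, t(e), t(c), t(t(e)), t(t(c)), t(t(t(e))), t(t(t(c))).

8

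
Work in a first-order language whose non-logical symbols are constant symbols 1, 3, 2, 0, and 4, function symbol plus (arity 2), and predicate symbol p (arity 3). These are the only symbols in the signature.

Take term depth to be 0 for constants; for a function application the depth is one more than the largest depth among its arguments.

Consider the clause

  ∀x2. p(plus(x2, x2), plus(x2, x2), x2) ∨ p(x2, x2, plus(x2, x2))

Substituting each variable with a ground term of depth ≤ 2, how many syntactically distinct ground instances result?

905

Ground terms of depth ≤ 2:
  Let N_k = |{terms of depth ≤ k}|. Then N_0 = 5 and N_k = 5 + N_{k-1}^2 for k ≥ 1 (one summand per function symbol, arity giving the exponent).
  N_0 = 5
  N_1 = 5 + 5^2 = 30
  N_2 = 5 + 30^2 = 905
So there are 905 ground terms available for substitution.
The clause has 1 distinct variable (x2), which appears in the body. In the free term algebra distinct substitutions yield syntactically distinct ground instances.
Number of ground instances = 905.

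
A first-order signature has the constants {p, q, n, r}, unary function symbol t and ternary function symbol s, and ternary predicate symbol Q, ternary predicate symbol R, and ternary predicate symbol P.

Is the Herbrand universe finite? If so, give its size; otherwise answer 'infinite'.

The signature has at least one function symbol (t, arity 1) and at least one constant (p).
Iterating t gives infinitely many distinct ground terms: p, t(p), t(t(p)), ...
So the Herbrand universe is infinite.

infinite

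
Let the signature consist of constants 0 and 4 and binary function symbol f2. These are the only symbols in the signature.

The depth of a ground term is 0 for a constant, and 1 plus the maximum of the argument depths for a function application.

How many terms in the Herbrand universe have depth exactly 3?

Write N_k for the number of ground terms of depth ≤ k. A term of depth ≤ k is either a constant or a function symbol applied to arguments of depth ≤ k−1, so N_k = 2 + N_{k-1}^2.
N_0 = 2
N_1 = 2 + 2^2 = 6
N_2 = 2 + 6^2 = 38
N_3 = 2 + 38^2 = 1446
Terms of depth exactly 3: N_3 − N_2 = 1446 − 38 = 1408.

1408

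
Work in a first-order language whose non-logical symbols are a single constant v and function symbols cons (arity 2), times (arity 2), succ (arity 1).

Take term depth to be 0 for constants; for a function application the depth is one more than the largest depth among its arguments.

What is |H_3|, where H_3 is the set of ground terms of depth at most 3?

2776

Let N_k count ground terms of depth at most k. Each non-constant term of depth ≤ k is some function symbol applied to depth-≤(k−1) arguments, giving N_k = 1 + N_{k-1}^2 + N_{k-1}^2 + N_{k-1}.
N_0 = 1
N_1 = 1 + 1^2 + 1^2 + 1 = 4
N_2 = 1 + 4^2 + 4^2 + 4 = 37
N_3 = 1 + 37^2 + 37^2 + 37 = 2776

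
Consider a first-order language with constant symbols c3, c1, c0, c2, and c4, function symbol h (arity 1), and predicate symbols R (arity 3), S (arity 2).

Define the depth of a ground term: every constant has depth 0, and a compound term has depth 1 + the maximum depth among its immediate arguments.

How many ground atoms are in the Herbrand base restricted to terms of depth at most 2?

3600

First count ground terms of depth ≤ 2.
Let N_k count ground terms of depth at most k. Each non-constant term of depth ≤ k is some function symbol applied to depth-≤(k−1) arguments, giving N_k = 5 + N_{k-1}.
N_0 = 5
N_1 = 5 + 5 = 10
N_2 = 5 + 10 = 15
So |H| = 15.
For each predicate symbol, the number of ground atoms is |H| raised to its arity; summing:
  R: 15^3 = 3375;  S: 15^2 = 225
Total ground atoms: 3375 + 225 = 3600.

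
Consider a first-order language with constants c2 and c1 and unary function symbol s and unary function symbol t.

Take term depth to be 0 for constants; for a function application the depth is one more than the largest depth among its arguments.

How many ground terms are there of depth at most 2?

14

Count level by level. With function symbols s/1, t/1, the terms of depth ≤ k are the 2 constants together with each function applied to depth-≤(k−1) tuples, so N_k = 2 + N_{k-1} + N_{k-1}.
N_0 = 2
N_1 = 2 + 2 + 2 = 6
N_2 = 2 + 6 + 6 = 14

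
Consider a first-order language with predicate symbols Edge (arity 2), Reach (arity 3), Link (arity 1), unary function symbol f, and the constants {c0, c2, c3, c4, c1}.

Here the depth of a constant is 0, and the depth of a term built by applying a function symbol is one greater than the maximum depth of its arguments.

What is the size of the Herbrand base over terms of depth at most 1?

1110

First count ground terms of depth ≤ 1.
Count level by level. With function symbols f/1, the terms of depth ≤ k are the 5 constants together with each function applied to depth-≤(k−1) tuples, so N_k = 5 + N_{k-1}.
N_0 = 5
N_1 = 5 + 5 = 10
So |H| = 10.
For each predicate symbol, the number of ground atoms is |H| raised to its arity; summing:
  Edge: 10^2 = 100;  Reach: 10^3 = 1000;  Link: 10
Total ground atoms: 100 + 1000 + 10 = 1110.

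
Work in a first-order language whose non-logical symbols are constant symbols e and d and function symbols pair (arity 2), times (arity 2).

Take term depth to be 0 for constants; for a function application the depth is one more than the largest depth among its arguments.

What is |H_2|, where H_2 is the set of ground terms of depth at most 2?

202

Let N_k = |{terms of depth ≤ k}|. Then N_0 = 2 and N_k = 2 + N_{k-1}^2 + N_{k-1}^2 for k ≥ 1 (one summand per function symbol, arity giving the exponent).
N_0 = 2
N_1 = 2 + 2^2 + 2^2 = 10
N_2 = 2 + 10^2 + 10^2 = 202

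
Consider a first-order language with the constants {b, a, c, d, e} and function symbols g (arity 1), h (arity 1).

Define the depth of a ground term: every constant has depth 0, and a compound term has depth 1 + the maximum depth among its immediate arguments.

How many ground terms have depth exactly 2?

20

Write N_k for the number of ground terms of depth ≤ k. A term of depth ≤ k is either a constant or a function symbol applied to arguments of depth ≤ k−1, so N_k = 5 + N_{k-1} + N_{k-1}.
N_0 = 5
N_1 = 5 + 5 + 5 = 15
N_2 = 5 + 15 + 15 = 35
Terms of depth exactly 2: N_2 − N_1 = 35 − 15 = 20.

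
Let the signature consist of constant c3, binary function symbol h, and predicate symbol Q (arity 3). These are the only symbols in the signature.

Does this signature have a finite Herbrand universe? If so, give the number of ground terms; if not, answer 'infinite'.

The signature has at least one function symbol (h, arity 2) and at least one constant (c3).
Iterating h gives infinitely many distinct ground terms: c3, h(c3, c3), h(h(c3, c3), h(c3, c3)), ...
So the Herbrand universe is infinite.

infinite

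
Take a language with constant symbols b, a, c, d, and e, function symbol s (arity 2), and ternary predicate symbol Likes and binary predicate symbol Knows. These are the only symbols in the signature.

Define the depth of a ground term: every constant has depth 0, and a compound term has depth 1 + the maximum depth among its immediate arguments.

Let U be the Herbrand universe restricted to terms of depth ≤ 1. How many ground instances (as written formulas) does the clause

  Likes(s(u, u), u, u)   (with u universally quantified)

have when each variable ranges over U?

30

Ground terms of depth ≤ 1:
  Let N_k = |{terms of depth ≤ k}|. Then N_0 = 5 and N_k = 5 + N_{k-1}^2 for k ≥ 1 (one summand per function symbol, arity giving the exponent).
  N_0 = 5
  N_1 = 5 + 5^2 = 30
So there are 30 ground terms available for substitution.
There is 1 variable to instantiate (u),  occurring in at least one literal, so different choices give different ground instances.
Number of ground instances = 30.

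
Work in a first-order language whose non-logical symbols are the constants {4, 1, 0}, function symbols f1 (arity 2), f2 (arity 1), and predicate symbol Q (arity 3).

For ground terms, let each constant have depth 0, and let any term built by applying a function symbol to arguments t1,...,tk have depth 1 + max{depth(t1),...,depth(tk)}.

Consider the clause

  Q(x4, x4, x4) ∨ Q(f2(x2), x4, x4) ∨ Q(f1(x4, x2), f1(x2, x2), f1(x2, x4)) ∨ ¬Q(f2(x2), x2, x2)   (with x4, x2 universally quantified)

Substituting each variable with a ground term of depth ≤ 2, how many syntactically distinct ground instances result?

Ground terms of depth ≤ 2:
  Count level by level. With function symbols f1/2, f2/1, the terms of depth ≤ k are the 3 constants together with each function applied to depth-≤(k−1) tuples, so N_k = 3 + N_{k-1}^2 + N_{k-1}.
  N_0 = 3
  N_1 = 3 + 3^2 + 3 = 15
  N_2 = 3 + 15^2 + 15 = 243
So there are 243 ground terms available for substitution.
There are 2 variables to instantiate (x4, x2), each occurring in at least one literal, so different choices give different ground instances.
Number of ground instances = 243^2 = 59049.

59049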